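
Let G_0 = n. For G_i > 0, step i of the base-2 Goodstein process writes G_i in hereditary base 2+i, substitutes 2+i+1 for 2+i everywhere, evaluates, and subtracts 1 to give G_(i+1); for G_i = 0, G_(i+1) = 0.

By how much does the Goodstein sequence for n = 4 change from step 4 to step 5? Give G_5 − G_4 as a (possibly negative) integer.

G_0=4  [base 2] 2^2  →[2↦3]→  3^3 = 27  −1 ⇒ G_1=26
G_1=26  [base 3] 2·3^2 + 2·3 + 2  →[3↦4]→  2·4^2 + 2·4 + 2 = 42  −1 ⇒ G_2=41
G_2=41  [base 4] 2·4^2 + 2·4 + 1  →[4↦5]→  2·5^2 + 2·5 + 1 = 61  −1 ⇒ G_3=60
G_3=60  [base 5] 2·5^2 + 2·5  →[5↦6]→  2·6^2 + 2·6 = 84  −1 ⇒ G_4=83
G_4=83  [base 6] 2·6^2 + 6 + 5  →[6↦7]→  2·7^2 + 7 + 5 = 110  −1 ⇒ G_5=109

26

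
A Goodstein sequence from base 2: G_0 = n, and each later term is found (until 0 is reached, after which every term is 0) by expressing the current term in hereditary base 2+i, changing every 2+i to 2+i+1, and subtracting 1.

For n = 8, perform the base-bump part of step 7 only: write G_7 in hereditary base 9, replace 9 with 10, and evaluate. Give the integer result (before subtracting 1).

20000000212

[0] 8 ≡ 2^(2 + 1) (base 2). Lift 3: 81. −1: 80.
[1] 80 ≡ 2·3^3 + 2·3^2 + 2·3 + 2 (base 3). Lift 4: 554. −1: 553.
[2] 553 ≡ 2·4^4 + 2·4^2 + 2·4 + 1 (base 4). Lift 5: 6311. −1: 6310.
[3] 6310 ≡ 2·5^5 + 2·5^2 + 2·5 (base 5). Lift 6: 93396. −1: 93395.
[4] 93395 ≡ 2·6^6 + 2·6^2 + 6 + 5 (base 6). Lift 7: 1647196. −1: 1647195.
[5] 1647195 ≡ 2·7^7 + 2·7^2 + 7 + 4 (base 7). Lift 8: 33554572. −1: 33554571.
[6] 33554571 ≡ 2·8^8 + 2·8^2 + 8 + 3 (base 8). Lift 9: 774841152. −1: 774841151.
[7] 774841151 ≡ 2·9^9 + 2·9^2 + 9 + 2 (base 9). Lift 10: 20000000212. −1: 20000000211.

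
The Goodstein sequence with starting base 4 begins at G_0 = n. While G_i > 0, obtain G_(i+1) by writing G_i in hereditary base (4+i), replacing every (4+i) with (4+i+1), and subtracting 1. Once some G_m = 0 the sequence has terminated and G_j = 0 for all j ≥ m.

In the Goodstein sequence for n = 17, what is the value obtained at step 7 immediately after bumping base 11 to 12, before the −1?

17 —HB4→ 4^2 + 1 —bump→ 5^2 + 1 = 26 —(−1)→ 25
25 —HB5→ 5^2 —bump→ 6^2 = 36 —(−1)→ 35
35 —HB6→ 5·6 + 5 —bump→ 5·7 + 5 = 40 —(−1)→ 39
39 —HB7→ 5·7 + 4 —bump→ 5·8 + 4 = 44 —(−1)→ 43
43 —HB8→ 5·8 + 3 —bump→ 5·9 + 3 = 48 —(−1)→ 47
47 —HB9→ 5·9 + 2 —bump→ 5·10 + 2 = 52 —(−1)→ 51
51 —HB10→ 5·10 + 1 —bump→ 5·11 + 1 = 56 —(−1)→ 55
55 —HB11→ 5·11 —bump→ 5·12 = 60 —(−1)→ 59

60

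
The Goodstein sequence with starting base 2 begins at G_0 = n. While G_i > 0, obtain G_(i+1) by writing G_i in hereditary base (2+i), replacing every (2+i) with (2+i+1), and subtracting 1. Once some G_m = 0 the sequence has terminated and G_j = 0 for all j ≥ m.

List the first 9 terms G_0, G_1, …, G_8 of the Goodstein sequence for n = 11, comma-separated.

11, 84, 1027, 15627, 279937, 5764801, 134217727, 2749609302, 70077777775

(0) 11|_2 = 2^(2 + 1) + 2 + 1 ↦ 3^(3 + 1) + 3 + 1|_3 = 85 ⇒ 84
(1) 84|_3 = 3^(3 + 1) + 3 ↦ 4^(4 + 1) + 4|_4 = 1028 ⇒ 1027
(2) 1027|_4 = 4^(4 + 1) + 3 ↦ 5^(5 + 1) + 3|_5 = 15628 ⇒ 15627
(3) 15627|_5 = 5^(5 + 1) + 2 ↦ 6^(6 + 1) + 2|_6 = 279938 ⇒ 279937
(4) 279937|_6 = 6^(6 + 1) + 1 ↦ 7^(7 + 1) + 1|_7 = 5764802 ⇒ 5764801
(5) 5764801|_7 = 7^(7 + 1) ↦ 8^(8 + 1)|_8 = 134217728 ⇒ 134217727
(6) 134217727|_8 = 7·8^8 + 7·8^7 + 7·8^6 + 7·8^5 + 7·8^4 + 7·8^3 + 7·8^2 + 7·8 + 7 ↦ 7·9^9 + 7·9^7 + 7·9^6 + 7·9^5 + 7·9^4 + 7·9^3 + 7·9^2 + 7·9 + 7|_9 = 2749609303 ⇒ 2749609302
(7) 2749609302|_9 = 7·9^9 + 7·9^7 + 7·9^6 + 7·9^5 + 7·9^4 + 7·9^3 + 7·9^2 + 7·9 + 6 ↦ 7·10^10 + 7·10^7 + 7·10^6 + 7·10^5 + 7·10^4 + 7·10^3 + 7·10^2 + 7·10 + 6|_10 = 70077777776 ⇒ 70077777775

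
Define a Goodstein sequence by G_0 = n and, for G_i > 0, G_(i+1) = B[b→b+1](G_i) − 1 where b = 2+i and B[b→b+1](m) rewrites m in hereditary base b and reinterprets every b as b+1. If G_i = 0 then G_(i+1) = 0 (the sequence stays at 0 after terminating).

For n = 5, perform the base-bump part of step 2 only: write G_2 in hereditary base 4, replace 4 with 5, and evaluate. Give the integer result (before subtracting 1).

step 0: 5 = 2^2 + 1; sub 3 for 2: 3^3 + 1; = 28; G_1 = 28−1 = 27
step 1: 27 = 3^3; sub 4 for 3: 4^4; = 256; G_2 = 256−1 = 255
step 2: 255 = 3·4^3 + 3·4^2 + 3·4 + 3; sub 5 for 4: 3·5^3 + 3·5^2 + 3·5 + 3; = 468; G_3 = 468−1 = 467

468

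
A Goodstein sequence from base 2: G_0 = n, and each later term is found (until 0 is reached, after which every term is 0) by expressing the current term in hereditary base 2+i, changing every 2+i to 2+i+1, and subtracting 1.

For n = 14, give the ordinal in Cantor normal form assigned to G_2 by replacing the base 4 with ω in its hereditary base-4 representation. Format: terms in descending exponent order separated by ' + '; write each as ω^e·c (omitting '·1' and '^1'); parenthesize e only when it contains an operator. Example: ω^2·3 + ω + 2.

ω^(ω + 1) + ω^ω + 1

(0) 14|_2 = 2^(2 + 1) + 2^2 + 2 ↦ 3^(3 + 1) + 3^3 + 3|_3 = 111 ⇒ 110
(1) 110|_3 = 3^(3 + 1) + 3^3 + 2 ↦ 4^(4 + 1) + 4^4 + 2|_4 = 1282 ⇒ 1281
(2) 1281|_4 = 4^(4 + 1) + 4^4 + 1 ↦ 5^(5 + 1) + 5^5 + 1|_5 = 18751 ⇒ 18750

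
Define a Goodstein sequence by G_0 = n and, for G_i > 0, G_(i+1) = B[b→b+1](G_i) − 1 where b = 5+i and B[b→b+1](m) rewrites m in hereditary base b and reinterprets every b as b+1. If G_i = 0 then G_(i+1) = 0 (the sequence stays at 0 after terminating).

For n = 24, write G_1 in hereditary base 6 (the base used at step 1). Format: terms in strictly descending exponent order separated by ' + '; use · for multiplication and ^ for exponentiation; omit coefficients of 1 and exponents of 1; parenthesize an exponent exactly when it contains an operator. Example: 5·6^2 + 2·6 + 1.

G_0=24  [base 5] 4·5 + 4  →[5↦6]→  4·6 + 4 = 28  −1 ⇒ G_1=27
G_1=27  [base 6] 4·6 + 3  →[6↦7]→  4·7 + 3 = 31  −1 ⇒ G_2=30

4·6 + 3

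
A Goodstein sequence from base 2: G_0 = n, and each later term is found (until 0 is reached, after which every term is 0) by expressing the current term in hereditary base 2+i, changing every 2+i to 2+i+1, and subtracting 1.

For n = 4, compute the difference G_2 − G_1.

step 0: 4 = 2^2; sub 3 for 2: 3^3; = 27; G_1 = 27−1 = 26
step 1: 26 = 2·3^2 + 2·3 + 2; sub 4 for 3: 2·4^2 + 2·4 + 2; = 42; G_2 = 42−1 = 41

15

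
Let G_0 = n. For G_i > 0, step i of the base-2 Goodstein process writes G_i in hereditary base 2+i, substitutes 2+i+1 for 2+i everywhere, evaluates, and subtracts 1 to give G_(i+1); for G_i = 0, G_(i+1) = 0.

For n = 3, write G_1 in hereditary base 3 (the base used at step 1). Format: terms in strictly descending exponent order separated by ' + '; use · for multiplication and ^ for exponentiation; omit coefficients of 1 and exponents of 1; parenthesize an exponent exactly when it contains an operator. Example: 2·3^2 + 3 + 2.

i=0: 3 = 2 + 1 (b=2); 2→3: 3 + 1 = 4; 4−1 = 3
i=1: 3 = 3 (b=3); 3→4: 4 = 4; 4−1 = 3

3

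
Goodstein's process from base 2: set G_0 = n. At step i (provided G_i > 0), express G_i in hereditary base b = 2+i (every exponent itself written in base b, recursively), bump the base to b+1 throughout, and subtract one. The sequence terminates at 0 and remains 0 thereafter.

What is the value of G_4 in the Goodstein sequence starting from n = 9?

140743

[0] 9 ≡ 2^(2 + 1) + 1 (base 2). Lift 3: 82. −1: 81.
[1] 81 ≡ 3^(3 + 1) (base 3). Lift 4: 1024. −1: 1023.
[2] 1023 ≡ 3·4^4 + 3·4^3 + 3·4^2 + 3·4 + 3 (base 4). Lift 5: 9843. −1: 9842.
[3] 9842 ≡ 3·5^5 + 3·5^3 + 3·5^2 + 3·5 + 2 (base 5). Lift 6: 140744. −1: 140743.
[4] 140743 ≡ 3·6^6 + 3·6^3 + 3·6^2 + 3·6 + 1 (base 6). Lift 7: 2471827. −1: 2471826.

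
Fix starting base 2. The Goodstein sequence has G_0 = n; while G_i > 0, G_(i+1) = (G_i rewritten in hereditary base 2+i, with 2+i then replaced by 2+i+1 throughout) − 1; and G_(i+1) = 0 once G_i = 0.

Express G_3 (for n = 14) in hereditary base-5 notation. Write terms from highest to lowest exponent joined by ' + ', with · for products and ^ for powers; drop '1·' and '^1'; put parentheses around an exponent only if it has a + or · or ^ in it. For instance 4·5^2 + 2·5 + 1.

G_0 = 14. HB_2(14) = 2^(2 + 1) + 2^2 + 2. Bump = 111. G_1 = 110.
G_1 = 110. HB_3(110) = 3^(3 + 1) + 3^3 + 2. Bump = 1282. G_2 = 1281.
G_2 = 1281. HB_4(1281) = 4^(4 + 1) + 4^4 + 1. Bump = 18751. G_3 = 18750.
G_3 = 18750. HB_5(18750) = 5^(5 + 1) + 5^5. Bump = 326592. G_4 = 326591.

5^(5 + 1) + 5^5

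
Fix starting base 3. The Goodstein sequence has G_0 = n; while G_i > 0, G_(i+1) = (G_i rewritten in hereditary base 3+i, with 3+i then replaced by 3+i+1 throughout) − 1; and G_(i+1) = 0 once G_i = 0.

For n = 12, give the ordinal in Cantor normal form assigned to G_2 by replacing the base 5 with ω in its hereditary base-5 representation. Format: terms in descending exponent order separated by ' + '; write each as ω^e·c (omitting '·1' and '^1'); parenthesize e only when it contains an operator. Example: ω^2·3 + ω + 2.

ω^2 + 2

step 0: 12 = 3^2 + 3; sub 4 for 3: 4^2 + 4; = 20; G_1 = 20−1 = 19
step 1: 19 = 4^2 + 3; sub 5 for 4: 5^2 + 3; = 28; G_2 = 28−1 = 27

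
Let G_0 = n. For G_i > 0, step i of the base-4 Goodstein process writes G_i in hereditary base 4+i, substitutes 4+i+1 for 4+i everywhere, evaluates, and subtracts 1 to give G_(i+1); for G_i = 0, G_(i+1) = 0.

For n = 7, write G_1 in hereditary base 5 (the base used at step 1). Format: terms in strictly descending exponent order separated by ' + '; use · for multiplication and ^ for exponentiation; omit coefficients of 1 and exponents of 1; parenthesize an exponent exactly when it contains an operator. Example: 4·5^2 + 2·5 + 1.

5 + 2

G_0 = 7. HB_4(7) = 4 + 3. Bump = 8. G_1 = 7.
G_1 = 7. HB_5(7) = 5 + 2. Bump = 8. G_2 = 7.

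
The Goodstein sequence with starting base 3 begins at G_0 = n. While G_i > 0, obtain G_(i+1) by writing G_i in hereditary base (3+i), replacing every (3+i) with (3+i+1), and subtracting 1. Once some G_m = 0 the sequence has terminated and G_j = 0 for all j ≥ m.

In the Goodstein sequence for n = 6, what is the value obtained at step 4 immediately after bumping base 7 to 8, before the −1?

[0] 6 ≡ 2·3 (base 3). Lift 4: 8. −1: 7.
[1] 7 ≡ 4 + 3 (base 4). Lift 5: 8. −1: 7.
[2] 7 ≡ 5 + 2 (base 5). Lift 6: 8. −1: 7.
[3] 7 ≡ 6 + 1 (base 6). Lift 7: 8. −1: 7.
[4] 7 ≡ 7 (base 7). Lift 8: 8. −1: 7.

8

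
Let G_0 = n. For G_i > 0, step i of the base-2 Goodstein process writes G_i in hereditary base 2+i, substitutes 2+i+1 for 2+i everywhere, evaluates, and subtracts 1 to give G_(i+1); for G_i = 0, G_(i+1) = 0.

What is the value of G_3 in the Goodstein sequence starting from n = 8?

G_0=8  [base 2] 2^(2 + 1)  →[2↦3]→  3^(3 + 1) = 81  −1 ⇒ G_1=80
G_1=80  [base 3] 2·3^3 + 2·3^2 + 2·3 + 2  →[3↦4]→  2·4^4 + 2·4^2 + 2·4 + 2 = 554  −1 ⇒ G_2=553
G_2=553  [base 4] 2·4^4 + 2·4^2 + 2·4 + 1  →[4↦5]→  2·5^5 + 2·5^2 + 2·5 + 1 = 6311  −1 ⇒ G_3=6310
G_3=6310  [base 5] 2·5^5 + 2·5^2 + 2·5  →[5↦6]→  2·6^6 + 2·6^2 + 2·6 = 93396  −1 ⇒ G_4=93395

6310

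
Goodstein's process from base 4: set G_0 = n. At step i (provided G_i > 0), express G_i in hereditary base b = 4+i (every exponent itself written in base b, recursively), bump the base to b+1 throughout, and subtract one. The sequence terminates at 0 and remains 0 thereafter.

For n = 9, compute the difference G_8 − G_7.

i=0: 9 = 2·4 + 1 (b=4); 4→5: 2·5 + 1 = 11; 11−1 = 10
i=1: 10 = 2·5 (b=5); 5→6: 2·6 = 12; 12−1 = 11
i=2: 11 = 6 + 5 (b=6); 6→7: 7 + 5 = 12; 12−1 = 11
i=3: 11 = 7 + 4 (b=7); 7→8: 8 + 4 = 12; 12−1 = 11
i=4: 11 = 8 + 3 (b=8); 8→9: 9 + 3 = 12; 12−1 = 11
i=5: 11 = 9 + 2 (b=9); 9→10: 10 + 2 = 12; 12−1 = 11
i=6: 11 = 10 + 1 (b=10); 10→11: 11 + 1 = 12; 12−1 = 11
i=7: 11 = 11 (b=11); 11→12: 12 = 12; 12−1 = 11

0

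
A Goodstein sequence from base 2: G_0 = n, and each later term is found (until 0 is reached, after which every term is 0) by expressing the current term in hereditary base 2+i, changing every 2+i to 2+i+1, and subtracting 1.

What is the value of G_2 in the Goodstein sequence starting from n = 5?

255

i=0: 5 = 2^2 + 1 (b=2); 2→3: 3^3 + 1 = 28; 28−1 = 27
i=1: 27 = 3^3 (b=3); 3→4: 4^4 = 256; 256−1 = 255
i=2: 255 = 3·4^3 + 3·4^2 + 3·4 + 3 (b=4); 4→5: 3·5^3 + 3·5^2 + 3·5 + 3 = 468; 468−1 = 467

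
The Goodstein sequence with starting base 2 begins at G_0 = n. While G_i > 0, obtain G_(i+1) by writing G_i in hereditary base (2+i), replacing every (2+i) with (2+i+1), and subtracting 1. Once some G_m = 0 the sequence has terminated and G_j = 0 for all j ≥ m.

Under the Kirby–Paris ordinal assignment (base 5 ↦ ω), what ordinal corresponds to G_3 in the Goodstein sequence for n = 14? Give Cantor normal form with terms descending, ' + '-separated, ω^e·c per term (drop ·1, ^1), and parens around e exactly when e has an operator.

ω^(ω + 1) + ω^ω

step 0: 14 = 2^(2 + 1) + 2^2 + 2; sub 3 for 2: 3^(3 + 1) + 3^3 + 3; = 111; G_1 = 111−1 = 110
step 1: 110 = 3^(3 + 1) + 3^3 + 2; sub 4 for 3: 4^(4 + 1) + 4^4 + 2; = 1282; G_2 = 1282−1 = 1281
step 2: 1281 = 4^(4 + 1) + 4^4 + 1; sub 5 for 4: 5^(5 + 1) + 5^5 + 1; = 18751; G_3 = 18751−1 = 18750
step 3: 18750 = 5^(5 + 1) + 5^5; sub 6 for 5: 6^(6 + 1) + 6^6; = 326592; G_4 = 326592−1 = 326591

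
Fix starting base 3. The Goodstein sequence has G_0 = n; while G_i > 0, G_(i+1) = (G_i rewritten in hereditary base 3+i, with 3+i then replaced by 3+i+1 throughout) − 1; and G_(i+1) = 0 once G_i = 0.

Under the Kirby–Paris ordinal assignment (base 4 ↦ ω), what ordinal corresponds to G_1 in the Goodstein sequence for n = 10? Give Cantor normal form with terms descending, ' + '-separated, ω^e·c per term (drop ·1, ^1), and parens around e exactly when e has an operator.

ω^2

10 —HB3→ 3^2 + 1 —bump→ 4^2 + 1 = 17 —(−1)→ 16
16 —HB4→ 4^2 —bump→ 5^2 = 25 —(−1)→ 24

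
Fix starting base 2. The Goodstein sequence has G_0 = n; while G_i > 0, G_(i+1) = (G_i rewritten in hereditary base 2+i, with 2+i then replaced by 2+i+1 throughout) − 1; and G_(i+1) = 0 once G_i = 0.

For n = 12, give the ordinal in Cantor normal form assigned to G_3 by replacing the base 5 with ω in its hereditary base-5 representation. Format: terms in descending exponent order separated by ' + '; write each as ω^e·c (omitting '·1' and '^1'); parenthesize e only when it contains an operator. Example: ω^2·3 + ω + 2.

12 —HB2→ 2^(2 + 1) + 2^2 —bump→ 3^(3 + 1) + 3^3 = 108 —(−1)→ 107
107 —HB3→ 3^(3 + 1) + 2·3^2 + 2·3 + 2 —bump→ 4^(4 + 1) + 2·4^2 + 2·4 + 2 = 1066 —(−1)→ 1065
1065 —HB4→ 4^(4 + 1) + 2·4^2 + 2·4 + 1 —bump→ 5^(5 + 1) + 2·5^2 + 2·5 + 1 = 15686 —(−1)→ 15685
15685 —HB5→ 5^(5 + 1) + 2·5^2 + 2·5 —bump→ 6^(6 + 1) + 2·6^2 + 2·6 = 280020 —(−1)→ 280019

ω^(ω + 1) + ω^2·2 + ω·2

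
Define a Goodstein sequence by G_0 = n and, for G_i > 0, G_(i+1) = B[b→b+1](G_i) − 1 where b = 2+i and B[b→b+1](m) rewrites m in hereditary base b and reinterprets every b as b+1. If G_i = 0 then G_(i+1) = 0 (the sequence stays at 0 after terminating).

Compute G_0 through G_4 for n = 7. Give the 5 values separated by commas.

G_0=7  [base 2] 2^2 + 2 + 1  →[2↦3]→  3^3 + 3 + 1 = 31  −1 ⇒ G_1=30
G_1=30  [base 3] 3^3 + 3  →[3↦4]→  4^4 + 4 = 260  −1 ⇒ G_2=259
G_2=259  [base 4] 4^4 + 3  →[4↦5]→  5^5 + 3 = 3128  −1 ⇒ G_3=3127
G_3=3127  [base 5] 5^5 + 2  →[5↦6]→  6^6 + 2 = 46658  −1 ⇒ G_4=46657

7, 30, 259, 3127, 46657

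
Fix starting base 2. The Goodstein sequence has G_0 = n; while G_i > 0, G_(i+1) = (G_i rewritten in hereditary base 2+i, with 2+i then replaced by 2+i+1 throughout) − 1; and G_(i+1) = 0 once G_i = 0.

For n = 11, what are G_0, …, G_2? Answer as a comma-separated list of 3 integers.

11, 84, 1027

[0] 11 ≡ 2^(2 + 1) + 2 + 1 (base 2). Lift 3: 85. −1: 84.
[1] 84 ≡ 3^(3 + 1) + 3 (base 3). Lift 4: 1028. −1: 1027.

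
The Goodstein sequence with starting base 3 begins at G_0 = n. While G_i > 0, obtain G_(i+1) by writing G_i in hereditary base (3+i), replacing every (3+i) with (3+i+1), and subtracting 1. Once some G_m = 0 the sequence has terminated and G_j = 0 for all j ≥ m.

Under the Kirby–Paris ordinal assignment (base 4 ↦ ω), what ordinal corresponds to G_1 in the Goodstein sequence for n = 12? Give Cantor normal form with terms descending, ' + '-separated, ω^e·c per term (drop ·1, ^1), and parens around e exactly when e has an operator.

base 3: 12 = 3^2 + 3; at 4: 4^2 + 4 = 20; next = 19
base 4: 19 = 4^2 + 3; at 5: 5^2 + 3 = 28; next = 27

ω^2 + 3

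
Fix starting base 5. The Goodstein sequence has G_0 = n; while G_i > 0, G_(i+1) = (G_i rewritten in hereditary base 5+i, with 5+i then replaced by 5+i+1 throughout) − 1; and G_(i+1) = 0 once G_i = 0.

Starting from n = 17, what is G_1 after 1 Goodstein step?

19

17 —HB5→ 3·5 + 2 —bump→ 3·6 + 2 = 20 —(−1)→ 19
19 —HB6→ 3·6 + 1 —bump→ 3·7 + 1 = 22 —(−1)→ 21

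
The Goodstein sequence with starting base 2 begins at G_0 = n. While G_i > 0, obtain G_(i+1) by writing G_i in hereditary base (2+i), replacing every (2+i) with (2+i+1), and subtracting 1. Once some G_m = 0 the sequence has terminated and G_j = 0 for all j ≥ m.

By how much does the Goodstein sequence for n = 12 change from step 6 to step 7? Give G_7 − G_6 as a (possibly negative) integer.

3352566707

i=0: 12 = 2^(2 + 1) + 2^2 (b=2); 2→3: 3^(3 + 1) + 3^3 = 108; 108−1 = 107
i=1: 107 = 3^(3 + 1) + 2·3^2 + 2·3 + 2 (b=3); 3→4: 4^(4 + 1) + 2·4^2 + 2·4 + 2 = 1066; 1066−1 = 1065
i=2: 1065 = 4^(4 + 1) + 2·4^2 + 2·4 + 1 (b=4); 4→5: 5^(5 + 1) + 2·5^2 + 2·5 + 1 = 15686; 15686−1 = 15685
i=3: 15685 = 5^(5 + 1) + 2·5^2 + 2·5 (b=5); 5→6: 6^(6 + 1) + 2·6^2 + 2·6 = 280020; 280020−1 = 280019
i=4: 280019 = 6^(6 + 1) + 2·6^2 + 6 + 5 (b=6); 6→7: 7^(7 + 1) + 2·7^2 + 7 + 5 = 5764911; 5764911−1 = 5764910
i=5: 5764910 = 7^(7 + 1) + 2·7^2 + 7 + 4 (b=7); 7→8: 8^(8 + 1) + 2·8^2 + 8 + 4 = 134217868; 134217868−1 = 134217867
i=6: 134217867 = 8^(8 + 1) + 2·8^2 + 8 + 3 (b=8); 8→9: 9^(9 + 1) + 2·9^2 + 9 + 3 = 3486784575; 3486784575−1 = 3486784574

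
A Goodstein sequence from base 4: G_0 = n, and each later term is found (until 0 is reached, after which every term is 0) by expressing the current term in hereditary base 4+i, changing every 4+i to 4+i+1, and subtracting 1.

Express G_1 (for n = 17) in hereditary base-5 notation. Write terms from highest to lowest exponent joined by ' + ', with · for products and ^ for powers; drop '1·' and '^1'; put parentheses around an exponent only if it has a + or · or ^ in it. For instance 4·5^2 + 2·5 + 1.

i=0: 17 = 4^2 + 1 (b=4); 4→5: 5^2 + 1 = 26; 26−1 = 25
i=1: 25 = 5^2 (b=5); 5→6: 6^2 = 36; 36−1 = 35

5^2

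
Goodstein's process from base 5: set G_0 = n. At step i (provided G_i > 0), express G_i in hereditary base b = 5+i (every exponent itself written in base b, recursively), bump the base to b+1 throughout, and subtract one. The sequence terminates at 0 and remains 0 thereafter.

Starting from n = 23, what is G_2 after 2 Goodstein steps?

base 5: 23 = 4·5 + 3; at 6: 4·6 + 3 = 27; next = 26
base 6: 26 = 4·6 + 2; at 7: 4·7 + 2 = 30; next = 29
base 7: 29 = 4·7 + 1; at 8: 4·8 + 1 = 33; next = 32

29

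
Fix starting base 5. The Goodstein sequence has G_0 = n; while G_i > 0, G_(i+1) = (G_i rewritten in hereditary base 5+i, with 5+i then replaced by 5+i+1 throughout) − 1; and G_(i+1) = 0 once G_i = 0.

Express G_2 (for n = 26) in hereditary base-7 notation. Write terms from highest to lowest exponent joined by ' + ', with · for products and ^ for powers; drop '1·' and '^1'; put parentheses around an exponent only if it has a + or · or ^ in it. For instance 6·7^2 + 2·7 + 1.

G_0 = 26. HB_5(26) = 5^2 + 1. Bump = 37. G_1 = 36.
G_1 = 36. HB_6(36) = 6^2. Bump = 49. G_2 = 48.
G_2 = 48. HB_7(48) = 6·7 + 6. Bump = 54. G_3 = 53.

6·7 + 6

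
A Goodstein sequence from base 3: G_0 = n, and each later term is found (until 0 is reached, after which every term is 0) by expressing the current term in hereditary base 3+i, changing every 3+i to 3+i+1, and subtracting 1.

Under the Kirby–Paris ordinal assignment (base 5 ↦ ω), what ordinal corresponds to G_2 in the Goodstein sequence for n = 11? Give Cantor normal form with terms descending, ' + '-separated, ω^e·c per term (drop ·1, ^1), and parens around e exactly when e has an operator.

ω^2

11 —HB3→ 3^2 + 2 —bump→ 4^2 + 2 = 18 —(−1)→ 17
17 —HB4→ 4^2 + 1 —bump→ 5^2 + 1 = 26 —(−1)→ 25
25 —HB5→ 5^2 —bump→ 6^2 = 36 —(−1)→ 35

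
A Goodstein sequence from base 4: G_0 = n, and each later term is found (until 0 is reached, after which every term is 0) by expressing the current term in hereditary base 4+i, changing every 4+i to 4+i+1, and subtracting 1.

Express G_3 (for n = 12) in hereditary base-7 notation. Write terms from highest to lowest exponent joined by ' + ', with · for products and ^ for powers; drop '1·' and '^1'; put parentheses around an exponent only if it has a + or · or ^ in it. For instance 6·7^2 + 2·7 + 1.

base 4: 12 = 3·4; at 5: 3·5 = 15; next = 14
base 5: 14 = 2·5 + 4; at 6: 2·6 + 4 = 16; next = 15
base 6: 15 = 2·6 + 3; at 7: 2·7 + 3 = 17; next = 16
base 7: 16 = 2·7 + 2; at 8: 2·8 + 2 = 18; next = 17

2·7 + 2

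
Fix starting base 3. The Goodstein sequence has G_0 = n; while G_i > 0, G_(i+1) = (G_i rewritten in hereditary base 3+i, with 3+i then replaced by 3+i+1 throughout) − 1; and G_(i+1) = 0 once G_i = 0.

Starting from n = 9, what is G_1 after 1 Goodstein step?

15

G_0=9  [base 3] 3^2  →[3↦4]→  4^2 = 16  −1 ⇒ G_1=15
G_1=15  [base 4] 3·4 + 3  →[4↦5]→  3·5 + 3 = 18  −1 ⇒ G_2=17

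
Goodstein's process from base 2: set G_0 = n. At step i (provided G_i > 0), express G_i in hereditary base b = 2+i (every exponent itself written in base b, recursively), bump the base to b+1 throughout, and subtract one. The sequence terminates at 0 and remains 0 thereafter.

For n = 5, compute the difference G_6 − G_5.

i=0: 5 = 2^2 + 1 (b=2); 2→3: 3^3 + 1 = 28; 28−1 = 27
i=1: 27 = 3^3 (b=3); 3→4: 4^4 = 256; 256−1 = 255
i=2: 255 = 3·4^3 + 3·4^2 + 3·4 + 3 (b=4); 4→5: 3·5^3 + 3·5^2 + 3·5 + 3 = 468; 468−1 = 467
i=3: 467 = 3·5^3 + 3·5^2 + 3·5 + 2 (b=5); 5→6: 3·6^3 + 3·6^2 + 3·6 + 2 = 776; 776−1 = 775
i=4: 775 = 3·6^3 + 3·6^2 + 3·6 + 1 (b=6); 6→7: 3·7^3 + 3·7^2 + 3·7 + 1 = 1198; 1198−1 = 1197
i=5: 1197 = 3·7^3 + 3·7^2 + 3·7 (b=7); 7→8: 3·8^3 + 3·8^2 + 3·8 = 1752; 1752−1 = 1751

554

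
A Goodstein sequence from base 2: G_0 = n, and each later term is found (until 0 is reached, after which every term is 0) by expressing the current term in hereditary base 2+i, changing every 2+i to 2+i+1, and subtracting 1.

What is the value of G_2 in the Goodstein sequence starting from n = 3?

i=0: 3 = 2 + 1 (b=2); 2→3: 3 + 1 = 4; 4−1 = 3
i=1: 3 = 3 (b=3); 3→4: 4 = 4; 4−1 = 3

3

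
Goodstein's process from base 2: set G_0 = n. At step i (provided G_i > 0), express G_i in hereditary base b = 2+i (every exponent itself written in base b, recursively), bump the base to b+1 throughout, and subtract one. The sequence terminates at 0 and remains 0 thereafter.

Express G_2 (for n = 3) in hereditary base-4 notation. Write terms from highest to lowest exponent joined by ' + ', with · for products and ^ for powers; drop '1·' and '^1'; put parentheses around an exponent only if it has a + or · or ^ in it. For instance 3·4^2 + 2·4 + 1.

base 2: 3 = 2 + 1; at 3: 3 + 1 = 4; next = 3
base 3: 3 = 3; at 4: 4 = 4; next = 3
base 4: 3 = 3; at 5: 3 = 3; next = 2

3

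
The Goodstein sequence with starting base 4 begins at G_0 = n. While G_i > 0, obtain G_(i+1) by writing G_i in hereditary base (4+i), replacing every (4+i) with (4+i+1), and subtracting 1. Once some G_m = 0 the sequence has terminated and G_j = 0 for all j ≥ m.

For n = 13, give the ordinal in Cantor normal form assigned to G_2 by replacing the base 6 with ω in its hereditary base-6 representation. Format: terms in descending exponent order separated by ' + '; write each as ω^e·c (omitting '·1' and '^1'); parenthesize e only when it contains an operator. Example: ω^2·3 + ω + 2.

ω·2 + 5

(0) 13|_4 = 3·4 + 1 ↦ 3·5 + 1|_5 = 16 ⇒ 15
(1) 15|_5 = 3·5 ↦ 3·6|_6 = 18 ⇒ 17
(2) 17|_6 = 2·6 + 5 ↦ 2·7 + 5|_7 = 19 ⇒ 18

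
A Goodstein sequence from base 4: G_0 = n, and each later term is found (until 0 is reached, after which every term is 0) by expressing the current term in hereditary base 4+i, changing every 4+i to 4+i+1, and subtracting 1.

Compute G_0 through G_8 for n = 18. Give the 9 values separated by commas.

G_0=18  [base 4] 4^2 + 2  →[4↦5]→  5^2 + 2 = 27  −1 ⇒ G_1=26
G_1=26  [base 5] 5^2 + 1  →[5↦6]→  6^2 + 1 = 37  −1 ⇒ G_2=36
G_2=36  [base 6] 6^2  →[6↦7]→  7^2 = 49  −1 ⇒ G_3=48
G_3=48  [base 7] 6·7 + 6  →[7↦8]→  6·8 + 6 = 54  −1 ⇒ G_4=53
G_4=53  [base 8] 6·8 + 5  →[8↦9]→  6·9 + 5 = 59  −1 ⇒ G_5=58
G_5=58  [base 9] 6·9 + 4  →[9↦10]→  6·10 + 4 = 64  −1 ⇒ G_6=63
G_6=63  [base 10] 6·10 + 3  →[10↦11]→  6·11 + 3 = 69  −1 ⇒ G_7=68
G_7=68  [base 11] 6·11 + 2  →[11↦12]→  6·12 + 2 = 74  −1 ⇒ G_8=73

18, 26, 36, 48, 53, 58, 63, 68, 73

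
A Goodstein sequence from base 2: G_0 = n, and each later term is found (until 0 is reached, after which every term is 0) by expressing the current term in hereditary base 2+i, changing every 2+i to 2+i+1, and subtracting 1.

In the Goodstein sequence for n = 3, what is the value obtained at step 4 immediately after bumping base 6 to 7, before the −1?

3 —HB2→ 2 + 1 —bump→ 3 + 1 = 4 —(−1)→ 3
3 —HB3→ 3 —bump→ 4 = 4 —(−1)→ 3
3 —HB4→ 3 —bump→ 3 = 3 —(−1)→ 2
2 —HB5→ 2 —bump→ 2 = 2 —(−1)→ 1

1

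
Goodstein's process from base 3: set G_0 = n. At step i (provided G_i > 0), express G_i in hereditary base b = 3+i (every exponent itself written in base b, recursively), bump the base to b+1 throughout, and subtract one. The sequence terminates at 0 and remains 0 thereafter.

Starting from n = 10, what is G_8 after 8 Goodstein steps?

base 3: 10 = 3^2 + 1; at 4: 4^2 + 1 = 17; next = 16
base 4: 16 = 4^2; at 5: 5^2 = 25; next = 24
base 5: 24 = 4·5 + 4; at 6: 4·6 + 4 = 28; next = 27
base 6: 27 = 4·6 + 3; at 7: 4·7 + 3 = 31; next = 30
base 7: 30 = 4·7 + 2; at 8: 4·8 + 2 = 34; next = 33
base 8: 33 = 4·8 + 1; at 9: 4·9 + 1 = 37; next = 36
base 9: 36 = 4·9; at 10: 4·10 = 40; next = 39
base 10: 39 = 3·10 + 9; at 11: 3·11 + 9 = 42; next = 41
base 11: 41 = 3·11 + 8; at 12: 3·12 + 8 = 44; next = 43

41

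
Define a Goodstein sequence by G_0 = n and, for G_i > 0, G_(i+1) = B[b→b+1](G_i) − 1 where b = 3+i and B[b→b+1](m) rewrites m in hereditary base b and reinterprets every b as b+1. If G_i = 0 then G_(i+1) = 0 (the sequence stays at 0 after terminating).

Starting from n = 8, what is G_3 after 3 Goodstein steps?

11

[0] 8 ≡ 2·3 + 2 (base 3). Lift 4: 10. −1: 9.
[1] 9 ≡ 2·4 + 1 (base 4). Lift 5: 11. −1: 10.
[2] 10 ≡ 2·5 (base 5). Lift 6: 12. −1: 11.
[3] 11 ≡ 6 + 5 (base 6). Lift 7: 12. −1: 11.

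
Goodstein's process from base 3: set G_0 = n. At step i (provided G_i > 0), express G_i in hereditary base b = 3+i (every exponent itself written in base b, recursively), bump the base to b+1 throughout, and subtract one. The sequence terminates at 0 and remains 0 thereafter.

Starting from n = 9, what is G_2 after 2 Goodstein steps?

17

(0) 9|_3 = 3^2 ↦ 4^2|_4 = 16 ⇒ 15
(1) 15|_4 = 3·4 + 3 ↦ 3·5 + 3|_5 = 18 ⇒ 17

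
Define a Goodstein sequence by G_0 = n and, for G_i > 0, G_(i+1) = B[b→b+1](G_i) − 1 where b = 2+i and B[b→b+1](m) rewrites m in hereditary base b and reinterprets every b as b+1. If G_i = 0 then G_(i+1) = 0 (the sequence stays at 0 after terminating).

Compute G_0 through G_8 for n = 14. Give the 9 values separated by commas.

[0] 14 ≡ 2^(2 + 1) + 2^2 + 2 (base 2). Lift 3: 111. −1: 110.
[1] 110 ≡ 3^(3 + 1) + 3^3 + 2 (base 3). Lift 4: 1282. −1: 1281.
[2] 1281 ≡ 4^(4 + 1) + 4^4 + 1 (base 4). Lift 5: 18751. −1: 18750.
[3] 18750 ≡ 5^(5 + 1) + 5^5 (base 5). Lift 6: 326592. −1: 326591.
[4] 326591 ≡ 6^(6 + 1) + 5·6^5 + 5·6^4 + 5·6^3 + 5·6^2 + 5·6 + 5 (base 6). Lift 7: 5862841. −1: 5862840.
[5] 5862840 ≡ 7^(7 + 1) + 5·7^5 + 5·7^4 + 5·7^3 + 5·7^2 + 5·7 + 4 (base 7). Lift 8: 134404972. −1: 134404971.
[6] 134404971 ≡ 8^(8 + 1) + 5·8^5 + 5·8^4 + 5·8^3 + 5·8^2 + 5·8 + 3 (base 8). Lift 9: 3487116549. −1: 3487116548.
[7] 3487116548 ≡ 9^(9 + 1) + 5·9^5 + 5·9^4 + 5·9^3 + 5·9^2 + 5·9 + 2 (base 9). Lift 10: 100000555552. −1: 100000555551.

14, 110, 1281, 18750, 326591, 5862840, 134404971, 3487116548, 100000555551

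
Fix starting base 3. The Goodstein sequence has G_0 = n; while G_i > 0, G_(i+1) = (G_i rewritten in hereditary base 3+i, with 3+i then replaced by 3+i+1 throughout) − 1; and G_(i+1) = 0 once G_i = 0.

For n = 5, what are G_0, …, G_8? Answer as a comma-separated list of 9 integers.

G_0=5  [base 3] 3 + 2  →[3↦4]→  4 + 2 = 6  −1 ⇒ G_1=5
G_1=5  [base 4] 4 + 1  →[4↦5]→  5 + 1 = 6  −1 ⇒ G_2=5
G_2=5  [base 5] 5  →[5↦6]→  6 = 6  −1 ⇒ G_3=5
G_3=5  [base 6] 5  →[6↦7]→  5 = 5  −1 ⇒ G_4=4
G_4=4  [base 7] 4  →[7↦8]→  4 = 4  −1 ⇒ G_5=3
G_5=3  [base 8] 3  →[8↦9]→  3 = 3  −1 ⇒ G_6=2
G_6=2  [base 9] 2  →[9↦10]→  2 = 2  −1 ⇒ G_7=1
G_7=1  [base 10] 1  →[10↦11]→  1 = 1  −1 ⇒ G_8=0

5, 5, 5, 5, 4, 3, 2, 1, 0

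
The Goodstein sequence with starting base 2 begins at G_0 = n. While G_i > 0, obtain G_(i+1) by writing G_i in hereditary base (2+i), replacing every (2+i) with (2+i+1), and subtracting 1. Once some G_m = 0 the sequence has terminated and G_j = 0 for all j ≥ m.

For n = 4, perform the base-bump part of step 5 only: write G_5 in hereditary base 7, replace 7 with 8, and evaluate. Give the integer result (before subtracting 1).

140

(0) 4|_2 = 2^2 ↦ 3^3|_3 = 27 ⇒ 26
(1) 26|_3 = 2·3^2 + 2·3 + 2 ↦ 2·4^2 + 2·4 + 2|_4 = 42 ⇒ 41
(2) 41|_4 = 2·4^2 + 2·4 + 1 ↦ 2·5^2 + 2·5 + 1|_5 = 61 ⇒ 60
(3) 60|_5 = 2·5^2 + 2·5 ↦ 2·6^2 + 2·6|_6 = 84 ⇒ 83
(4) 83|_6 = 2·6^2 + 6 + 5 ↦ 2·7^2 + 7 + 5|_7 = 110 ⇒ 109
(5) 109|_7 = 2·7^2 + 7 + 4 ↦ 2·8^2 + 8 + 4|_8 = 140 ⇒ 139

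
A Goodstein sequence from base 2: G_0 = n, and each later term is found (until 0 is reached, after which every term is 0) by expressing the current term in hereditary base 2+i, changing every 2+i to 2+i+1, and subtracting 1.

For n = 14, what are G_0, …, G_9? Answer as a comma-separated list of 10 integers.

base 2: 14 = 2^(2 + 1) + 2^2 + 2; at 3: 3^(3 + 1) + 3^3 + 3 = 111; next = 110
base 3: 110 = 3^(3 + 1) + 3^3 + 2; at 4: 4^(4 + 1) + 4^4 + 2 = 1282; next = 1281
base 4: 1281 = 4^(4 + 1) + 4^4 + 1; at 5: 5^(5 + 1) + 5^5 + 1 = 18751; next = 18750
base 5: 18750 = 5^(5 + 1) + 5^5; at 6: 6^(6 + 1) + 6^6 = 326592; next = 326591
base 6: 326591 = 6^(6 + 1) + 5·6^5 + 5·6^4 + 5·6^3 + 5·6^2 + 5·6 + 5; at 7: 7^(7 + 1) + 5·7^5 + 5·7^4 + 5·7^3 + 5·7^2 + 5·7 + 5 = 5862841; next = 5862840
base 7: 5862840 = 7^(7 + 1) + 5·7^5 + 5·7^4 + 5·7^3 + 5·7^2 + 5·7 + 4; at 8: 8^(8 + 1) + 5·8^5 + 5·8^4 + 5·8^3 + 5·8^2 + 5·8 + 4 = 134404972; next = 134404971
base 8: 134404971 = 8^(8 + 1) + 5·8^5 + 5·8^4 + 5·8^3 + 5·8^2 + 5·8 + 3; at 9: 9^(9 + 1) + 5·9^5 + 5·9^4 + 5·9^3 + 5·9^2 + 5·9 + 3 = 3487116549; next = 3487116548
base 9: 3487116548 = 9^(9 + 1) + 5·9^5 + 5·9^4 + 5·9^3 + 5·9^2 + 5·9 + 2; at 10: 10^(10 + 1) + 5·10^5 + 5·10^4 + 5·10^3 + 5·10^2 + 5·10 + 2 = 100000555552; next = 100000555551
base 10: 100000555551 = 10^(10 + 1) + 5·10^5 + 5·10^4 + 5·10^3 + 5·10^2 + 5·10 + 1; at 11: 11^(11 + 1) + 5·11^5 + 5·11^4 + 5·11^3 + 5·11^2 + 5·11 + 1 = 3138429262497; next = 3138429262496

14, 110, 1281, 18750, 326591, 5862840, 134404971, 3487116548, 100000555551, 3138429262496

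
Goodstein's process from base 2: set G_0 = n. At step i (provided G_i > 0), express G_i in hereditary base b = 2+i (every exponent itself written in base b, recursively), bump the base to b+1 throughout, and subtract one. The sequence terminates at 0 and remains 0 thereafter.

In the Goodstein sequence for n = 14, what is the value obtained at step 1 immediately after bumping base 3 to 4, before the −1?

step 0: 14 = 2^(2 + 1) + 2^2 + 2; sub 3 for 2: 3^(3 + 1) + 3^3 + 3; = 111; G_1 = 111−1 = 110
step 1: 110 = 3^(3 + 1) + 3^3 + 2; sub 4 for 3: 4^(4 + 1) + 4^4 + 2; = 1282; G_2 = 1282−1 = 1281

1282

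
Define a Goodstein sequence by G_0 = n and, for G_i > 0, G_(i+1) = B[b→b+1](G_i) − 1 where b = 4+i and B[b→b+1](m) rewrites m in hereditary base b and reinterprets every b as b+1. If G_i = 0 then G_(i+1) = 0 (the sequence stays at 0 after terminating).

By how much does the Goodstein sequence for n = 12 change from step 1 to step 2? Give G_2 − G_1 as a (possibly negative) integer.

(0) 12|_4 = 3·4 ↦ 3·5|_5 = 15 ⇒ 14
(1) 14|_5 = 2·5 + 4 ↦ 2·6 + 4|_6 = 16 ⇒ 15

1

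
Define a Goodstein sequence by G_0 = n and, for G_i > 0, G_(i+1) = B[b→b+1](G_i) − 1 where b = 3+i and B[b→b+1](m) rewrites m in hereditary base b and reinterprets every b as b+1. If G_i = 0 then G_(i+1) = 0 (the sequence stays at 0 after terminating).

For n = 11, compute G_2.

25

(0) 11|_3 = 3^2 + 2 ↦ 4^2 + 2|_4 = 18 ⇒ 17
(1) 17|_4 = 4^2 + 1 ↦ 5^2 + 1|_5 = 26 ⇒ 25
(2) 25|_5 = 5^2 ↦ 6^2|_6 = 36 ⇒ 35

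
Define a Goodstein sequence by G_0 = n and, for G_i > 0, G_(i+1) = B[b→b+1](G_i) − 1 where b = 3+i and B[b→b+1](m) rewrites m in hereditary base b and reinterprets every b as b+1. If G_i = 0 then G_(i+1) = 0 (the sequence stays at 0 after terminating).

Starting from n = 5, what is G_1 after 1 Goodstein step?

G_0=5  [base 3] 3 + 2  →[3↦4]→  4 + 2 = 6  −1 ⇒ G_1=5
G_1=5  [base 4] 4 + 1  →[4↦5]→  5 + 1 = 6  −1 ⇒ G_2=5

5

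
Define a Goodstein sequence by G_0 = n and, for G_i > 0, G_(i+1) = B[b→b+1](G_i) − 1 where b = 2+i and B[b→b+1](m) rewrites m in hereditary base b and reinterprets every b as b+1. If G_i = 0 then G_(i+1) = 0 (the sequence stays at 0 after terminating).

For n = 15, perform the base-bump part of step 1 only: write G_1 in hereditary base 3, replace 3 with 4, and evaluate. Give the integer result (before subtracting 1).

1284

G_0 = 15. HB_2(15) = 2^(2 + 1) + 2^2 + 2 + 1. Bump = 112. G_1 = 111.
G_1 = 111. HB_3(111) = 3^(3 + 1) + 3^3 + 3. Bump = 1284. G_2 = 1283.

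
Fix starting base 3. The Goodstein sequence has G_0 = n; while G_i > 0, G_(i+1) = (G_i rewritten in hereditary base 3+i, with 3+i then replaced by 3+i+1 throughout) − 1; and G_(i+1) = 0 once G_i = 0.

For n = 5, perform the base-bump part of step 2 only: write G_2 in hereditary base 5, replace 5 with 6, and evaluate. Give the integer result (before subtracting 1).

step 0: 5 = 3 + 2; sub 4 for 3: 4 + 2; = 6; G_1 = 6−1 = 5
step 1: 5 = 4 + 1; sub 5 for 4: 5 + 1; = 6; G_2 = 6−1 = 5

6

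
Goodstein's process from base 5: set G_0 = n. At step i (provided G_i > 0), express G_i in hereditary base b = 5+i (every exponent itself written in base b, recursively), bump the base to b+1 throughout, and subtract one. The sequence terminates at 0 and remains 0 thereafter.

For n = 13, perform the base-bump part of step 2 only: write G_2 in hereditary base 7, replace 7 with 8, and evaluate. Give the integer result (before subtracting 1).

17

step 0: 13 = 2·5 + 3; sub 6 for 5: 2·6 + 3; = 15; G_1 = 15−1 = 14
step 1: 14 = 2·6 + 2; sub 7 for 6: 2·7 + 2; = 16; G_2 = 16−1 = 15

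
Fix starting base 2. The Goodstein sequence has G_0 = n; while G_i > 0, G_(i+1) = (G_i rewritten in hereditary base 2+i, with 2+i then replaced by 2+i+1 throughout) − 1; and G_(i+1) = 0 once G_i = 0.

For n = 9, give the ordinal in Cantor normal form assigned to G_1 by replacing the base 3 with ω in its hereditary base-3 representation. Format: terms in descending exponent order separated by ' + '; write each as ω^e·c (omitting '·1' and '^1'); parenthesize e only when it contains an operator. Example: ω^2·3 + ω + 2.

ω^(ω + 1)

base 2: 9 = 2^(2 + 1) + 1; at 3: 3^(3 + 1) + 1 = 82; next = 81
base 3: 81 = 3^(3 + 1); at 4: 4^(4 + 1) = 1024; next = 1023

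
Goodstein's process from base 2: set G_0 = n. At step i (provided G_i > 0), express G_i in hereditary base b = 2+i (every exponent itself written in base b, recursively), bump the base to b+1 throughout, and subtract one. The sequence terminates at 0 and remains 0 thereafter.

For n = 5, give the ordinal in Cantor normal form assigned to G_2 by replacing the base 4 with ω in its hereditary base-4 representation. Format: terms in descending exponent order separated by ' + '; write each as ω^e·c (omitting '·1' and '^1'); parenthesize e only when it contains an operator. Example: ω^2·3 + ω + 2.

ω^3·3 + ω^2·3 + ω·3 + 3

5 —HB2→ 2^2 + 1 —bump→ 3^3 + 1 = 28 —(−1)→ 27
27 —HB3→ 3^3 —bump→ 4^4 = 256 —(−1)→ 255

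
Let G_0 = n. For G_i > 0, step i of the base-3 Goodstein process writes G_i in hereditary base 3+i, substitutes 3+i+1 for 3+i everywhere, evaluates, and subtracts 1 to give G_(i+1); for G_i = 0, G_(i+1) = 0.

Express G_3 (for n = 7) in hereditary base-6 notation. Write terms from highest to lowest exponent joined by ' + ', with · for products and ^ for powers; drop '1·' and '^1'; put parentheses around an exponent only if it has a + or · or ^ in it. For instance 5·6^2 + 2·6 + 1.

6 + 3

i=0: 7 = 2·3 + 1 (b=3); 3→4: 2·4 + 1 = 9; 9−1 = 8
i=1: 8 = 2·4 (b=4); 4→5: 2·5 = 10; 10−1 = 9
i=2: 9 = 5 + 4 (b=5); 5→6: 6 + 4 = 10; 10−1 = 9
i=3: 9 = 6 + 3 (b=6); 6→7: 7 + 3 = 10; 10−1 = 9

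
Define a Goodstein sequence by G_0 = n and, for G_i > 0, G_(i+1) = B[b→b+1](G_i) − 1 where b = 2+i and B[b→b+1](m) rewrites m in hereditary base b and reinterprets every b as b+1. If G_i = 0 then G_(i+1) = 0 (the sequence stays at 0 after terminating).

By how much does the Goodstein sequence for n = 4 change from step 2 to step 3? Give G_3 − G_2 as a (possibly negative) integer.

19

step 0: 4 = 2^2; sub 3 for 2: 3^3; = 27; G_1 = 27−1 = 26
step 1: 26 = 2·3^2 + 2·3 + 2; sub 4 for 3: 2·4^2 + 2·4 + 2; = 42; G_2 = 42−1 = 41
step 2: 41 = 2·4^2 + 2·4 + 1; sub 5 for 4: 2·5^2 + 2·5 + 1; = 61; G_3 = 61−1 = 60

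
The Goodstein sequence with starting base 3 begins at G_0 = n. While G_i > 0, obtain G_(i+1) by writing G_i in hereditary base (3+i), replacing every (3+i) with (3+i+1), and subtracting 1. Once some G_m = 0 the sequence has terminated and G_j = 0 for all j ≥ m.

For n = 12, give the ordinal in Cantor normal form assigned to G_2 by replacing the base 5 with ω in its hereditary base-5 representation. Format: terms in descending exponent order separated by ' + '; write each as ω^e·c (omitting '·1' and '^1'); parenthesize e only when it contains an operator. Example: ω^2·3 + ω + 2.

i=0: 12 = 3^2 + 3 (b=3); 3→4: 4^2 + 4 = 20; 20−1 = 19
i=1: 19 = 4^2 + 3 (b=4); 4→5: 5^2 + 3 = 28; 28−1 = 27
i=2: 27 = 5^2 + 2 (b=5); 5→6: 6^2 + 2 = 38; 38−1 = 37

ω^2 + 2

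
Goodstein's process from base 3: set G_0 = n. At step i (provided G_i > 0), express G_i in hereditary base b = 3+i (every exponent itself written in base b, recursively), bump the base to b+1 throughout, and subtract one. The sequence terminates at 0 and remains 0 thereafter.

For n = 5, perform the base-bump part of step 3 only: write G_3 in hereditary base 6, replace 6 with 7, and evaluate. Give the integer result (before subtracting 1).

5

i=0: 5 = 3 + 2 (b=3); 3→4: 4 + 2 = 6; 6−1 = 5
i=1: 5 = 4 + 1 (b=4); 4→5: 5 + 1 = 6; 6−1 = 5
i=2: 5 = 5 (b=5); 5→6: 6 = 6; 6−1 = 5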